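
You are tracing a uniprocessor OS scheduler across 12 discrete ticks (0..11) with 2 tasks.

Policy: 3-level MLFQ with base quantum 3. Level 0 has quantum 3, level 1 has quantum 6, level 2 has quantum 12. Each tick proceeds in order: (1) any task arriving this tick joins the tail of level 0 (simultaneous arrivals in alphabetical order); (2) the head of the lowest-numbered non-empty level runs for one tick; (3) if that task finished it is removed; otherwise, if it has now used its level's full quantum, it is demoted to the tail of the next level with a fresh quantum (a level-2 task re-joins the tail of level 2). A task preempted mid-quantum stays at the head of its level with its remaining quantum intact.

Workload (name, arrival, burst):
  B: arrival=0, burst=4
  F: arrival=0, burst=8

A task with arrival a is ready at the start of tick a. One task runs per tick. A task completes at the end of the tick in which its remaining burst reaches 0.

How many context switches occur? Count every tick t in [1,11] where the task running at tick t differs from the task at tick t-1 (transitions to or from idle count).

context switches = 3

t=0: L0/L1/L2 = BF/-/- → run B
t=1: L0/L1/L2 = BF/-/- → run B
t=2: L0/L1/L2 = BF/-/- → run B
t=3: L0/L1/L2 = F/B/- → run F
t=4: L0/L1/L2 = F/B/- → run F
t=5: L0/L1/L2 = F/B/- → run F
t=6: L0/L1/L2 = -/BF/- → run B
t=7: L0/L1/L2 = -/F/- → run F
t=8: L0/L1/L2 = -/F/- → run F
t=9: L0/L1/L2 = -/F/- → run F
t=10: L0/L1/L2 = -/F/- → run F
t=11: L0/L1/L2 = -/F/- → run F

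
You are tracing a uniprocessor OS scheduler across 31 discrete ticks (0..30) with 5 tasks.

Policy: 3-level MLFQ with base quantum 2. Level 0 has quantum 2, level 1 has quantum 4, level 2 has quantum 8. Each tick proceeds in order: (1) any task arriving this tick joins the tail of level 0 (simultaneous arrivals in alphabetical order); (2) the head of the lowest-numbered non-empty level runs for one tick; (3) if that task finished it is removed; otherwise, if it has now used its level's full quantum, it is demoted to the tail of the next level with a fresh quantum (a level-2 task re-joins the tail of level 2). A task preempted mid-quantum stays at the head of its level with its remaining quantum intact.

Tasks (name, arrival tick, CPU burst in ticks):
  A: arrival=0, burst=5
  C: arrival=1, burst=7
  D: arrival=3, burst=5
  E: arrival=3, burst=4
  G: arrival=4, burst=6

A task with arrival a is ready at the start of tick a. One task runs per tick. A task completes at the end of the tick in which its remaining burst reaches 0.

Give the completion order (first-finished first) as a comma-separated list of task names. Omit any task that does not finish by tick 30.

completion order = A, D, E, G, C

t=0: L0/L1/L2 = A/-/- → run A
t=1: L0/L1/L2 = AC/-/- → run A
t=2: L0/L1/L2 = C/A/- → run C
t=3: L0/L1/L2 = CDE/A/- → run C
t=4: L0/L1/L2 = DEG/AC/- → run D
t=5: L0/L1/L2 = DEG/AC/- → run D
t=6: L0/L1/L2 = EG/ACD/- → run E
t=7: L0/L1/L2 = EG/ACD/- → run E
t=8: L0/L1/L2 = G/ACDE/- → run G
t=9: L0/L1/L2 = G/ACDE/- → run G
t=10: L0/L1/L2 = -/ACDEG/- → run A
t=11: L0/L1/L2 = -/ACDEG/- → run A
t=12: L0/L1/L2 = -/ACDEG/- → run A
t=13: L0/L1/L2 = -/CDEG/- → run C
t=14: L0/L1/L2 = -/CDEG/- → run C
t=15: L0/L1/L2 = -/CDEG/- → run C
t=16: L0/L1/L2 = -/CDEG/- → run C
t=17: L0/L1/L2 = -/DEG/C → run D
t=18: L0/L1/L2 = -/DEG/C → run D
t=19: L0/L1/L2 = -/DEG/C → run D
t=20: L0/L1/L2 = -/EG/C → run E
t=21: L0/L1/L2 = -/EG/C → run E
t=22: L0/L1/L2 = -/G/C → run G
t=23: L0/L1/L2 = -/G/C → run G
t=24: L0/L1/L2 = -/G/C → run G
t=25: L0/L1/L2 = -/G/C → run G
t=26: L0/L1/L2 = -/-/C → run C
t=27: (idle)
t=28: (idle)
t=29: (idle)
t=30: (idle)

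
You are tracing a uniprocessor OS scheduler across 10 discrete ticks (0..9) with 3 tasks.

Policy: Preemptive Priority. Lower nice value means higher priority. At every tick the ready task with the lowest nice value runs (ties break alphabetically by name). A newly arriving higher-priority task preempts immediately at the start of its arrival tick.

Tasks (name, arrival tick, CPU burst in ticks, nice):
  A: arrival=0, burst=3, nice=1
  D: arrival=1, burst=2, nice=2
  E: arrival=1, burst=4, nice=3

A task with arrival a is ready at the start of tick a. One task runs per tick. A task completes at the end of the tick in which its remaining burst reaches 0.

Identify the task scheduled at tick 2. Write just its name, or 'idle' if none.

running at tick 2 = A

t=0: ready={A} → run A
t=1: ready={A,D,E} → run A
t=2: ready={A,D,E} → run A
t=3: ready={D,E} → run D
t=4: ready={D,E} → run D
t=5: ready={E} → run E
t=6: ready={E} → run E
t=7: ready={E} → run E
t=8: ready={E} → run E
t=9: (idle)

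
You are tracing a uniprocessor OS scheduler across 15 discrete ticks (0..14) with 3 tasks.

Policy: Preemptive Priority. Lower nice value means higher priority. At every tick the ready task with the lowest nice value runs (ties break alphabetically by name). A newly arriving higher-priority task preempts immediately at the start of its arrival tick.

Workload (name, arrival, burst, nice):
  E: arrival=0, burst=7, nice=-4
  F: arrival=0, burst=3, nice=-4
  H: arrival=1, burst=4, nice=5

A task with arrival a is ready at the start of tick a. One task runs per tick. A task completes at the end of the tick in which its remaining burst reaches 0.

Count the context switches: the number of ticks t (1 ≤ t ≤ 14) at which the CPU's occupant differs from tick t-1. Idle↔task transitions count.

context switches = 3

t=0: ready={E,F} → run E
t=1: ready={E,F,H} → run E
t=2: ready={E,F,H} → run E
t=3: ready={E,F,H} → run E
t=4: ready={E,F,H} → run E
t=5: ready={E,F,H} → run E
t=6: ready={E,F,H} → run E
t=7: ready={F,H} → run F
t=8: ready={F,H} → run F
t=9: ready={F,H} → run F
t=10: ready={H} → run H
t=11: ready={H} → run H
t=12: ready={H} → run H
t=13: ready={H} → run H
t=14: (idle)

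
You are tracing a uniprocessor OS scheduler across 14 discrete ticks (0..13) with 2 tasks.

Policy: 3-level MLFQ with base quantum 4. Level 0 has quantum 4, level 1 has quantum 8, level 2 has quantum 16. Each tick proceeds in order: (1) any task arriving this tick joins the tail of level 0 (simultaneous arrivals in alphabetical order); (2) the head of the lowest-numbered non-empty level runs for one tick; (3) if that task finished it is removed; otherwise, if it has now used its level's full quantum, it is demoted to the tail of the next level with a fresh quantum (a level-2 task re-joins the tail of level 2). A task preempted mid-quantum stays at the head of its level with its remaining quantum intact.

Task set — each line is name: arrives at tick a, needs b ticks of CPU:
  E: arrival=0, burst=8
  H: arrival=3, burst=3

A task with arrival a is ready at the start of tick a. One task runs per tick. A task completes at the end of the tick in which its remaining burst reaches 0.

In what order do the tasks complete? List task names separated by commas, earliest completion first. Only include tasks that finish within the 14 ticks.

completion order = H, E

t=0: L0/L1/L2 = E/-/- → run E
t=1: L0/L1/L2 = E/-/- → run E
t=2: L0/L1/L2 = E/-/- → run E
t=3: L0/L1/L2 = EH/-/- → run E
t=4: L0/L1/L2 = H/E/- → run H
t=5: L0/L1/L2 = H/E/- → run H
t=6: L0/L1/L2 = H/E/- → run H
t=7: L0/L1/L2 = -/E/- → run E
t=8: L0/L1/L2 = -/E/- → run E
t=9: L0/L1/L2 = -/E/- → run E
t=10: L0/L1/L2 = -/E/- → run E
t=11: (idle)
t=12: (idle)
t=13: (idle)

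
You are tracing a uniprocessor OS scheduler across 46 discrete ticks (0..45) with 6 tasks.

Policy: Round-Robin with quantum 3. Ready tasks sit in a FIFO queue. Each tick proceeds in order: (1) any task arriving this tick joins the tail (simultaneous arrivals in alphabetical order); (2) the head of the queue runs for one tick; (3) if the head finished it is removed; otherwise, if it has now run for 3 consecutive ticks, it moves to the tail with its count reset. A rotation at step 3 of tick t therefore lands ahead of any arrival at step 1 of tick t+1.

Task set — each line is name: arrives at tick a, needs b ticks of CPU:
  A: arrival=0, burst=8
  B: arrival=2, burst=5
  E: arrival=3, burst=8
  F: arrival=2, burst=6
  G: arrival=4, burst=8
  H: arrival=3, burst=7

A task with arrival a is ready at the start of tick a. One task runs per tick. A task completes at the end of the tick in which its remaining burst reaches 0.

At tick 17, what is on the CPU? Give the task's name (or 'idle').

t=0: queue=[A] q_used=0 → run A
t=1: queue=[A] q_used=1 → run A
t=2: queue=[A,B,F] q_used=2 → run A
t=3: queue=[B,F,A,E,H] q_used=0 → run B
t=4: queue=[B,F,A,E,H,G] q_used=1 → run B
t=5: queue=[B,F,A,E,H,G] q_used=2 → run B
t=6: queue=[F,A,E,H,G,B] q_used=0 → run F
t=7: queue=[F,A,E,H,G,B] q_used=1 → run F
t=8: queue=[F,A,E,H,G,B] q_used=2 → run F
t=9: queue=[A,E,H,G,B,F] q_used=0 → run A
t=10: queue=[A,E,H,G,B,F] q_used=1 → run A
t=11: queue=[A,E,H,G,B,F] q_used=2 → run A
t=12: queue=[E,H,G,B,F,A] q_used=0 → run E
t=13: queue=[E,H,G,B,F,A] q_used=1 → run E
t=14: queue=[E,H,G,B,F,A] q_used=2 → run E
t=15: queue=[H,G,B,F,A,E] q_used=0 → run H
t=16: queue=[H,G,B,F,A,E] q_used=1 → run H
t=17: queue=[H,G,B,F,A,E] q_used=2 → run H
t=18: queue=[G,B,F,A,E,H] q_used=0 → run G
t=19: queue=[G,B,F,A,E,H] q_used=1 → run G
t=20: queue=[G,B,F,A,E,H] q_used=2 → run G
t=21: queue=[B,F,A,E,H,G] q_used=0 → run B
t=22: queue=[B,F,A,E,H,G] q_used=1 → run B
t=23: queue=[F,A,E,H,G] q_used=0 → run F
t=24: queue=[F,A,E,H,G] q_used=1 → run F
t=25: queue=[F,A,E,H,G] q_used=2 → run F
t=26: queue=[A,E,H,G] q_used=0 → run A
t=27: queue=[A,E,H,G] q_used=1 → run A
t=28: queue=[E,H,G] q_used=0 → run E
t=29: queue=[E,H,G] q_used=1 → run E
t=30: queue=[E,H,G] q_used=2 → run E
t=31: queue=[H,G,E] q_used=0 → run H
t=32: queue=[H,G,E] q_used=1 → run H
t=33: queue=[H,G,E] q_used=2 → run H
t=34: queue=[G,E,H] q_used=0 → run G
t=35: queue=[G,E,H] q_used=1 → run G
t=36: queue=[G,E,H] q_used=2 → run G
t=37: queue=[E,H,G] q_used=0 → run E
t=38: queue=[E,H,G] q_used=1 → run E
t=39: queue=[H,G] q_used=0 → run H
t=40: queue=[G] q_used=0 → run G
t=41: queue=[G] q_used=1 → run G
t=42: (idle)
t=43: (idle)
t=44: (idle)
t=45: (idle)

running at tick 17 = H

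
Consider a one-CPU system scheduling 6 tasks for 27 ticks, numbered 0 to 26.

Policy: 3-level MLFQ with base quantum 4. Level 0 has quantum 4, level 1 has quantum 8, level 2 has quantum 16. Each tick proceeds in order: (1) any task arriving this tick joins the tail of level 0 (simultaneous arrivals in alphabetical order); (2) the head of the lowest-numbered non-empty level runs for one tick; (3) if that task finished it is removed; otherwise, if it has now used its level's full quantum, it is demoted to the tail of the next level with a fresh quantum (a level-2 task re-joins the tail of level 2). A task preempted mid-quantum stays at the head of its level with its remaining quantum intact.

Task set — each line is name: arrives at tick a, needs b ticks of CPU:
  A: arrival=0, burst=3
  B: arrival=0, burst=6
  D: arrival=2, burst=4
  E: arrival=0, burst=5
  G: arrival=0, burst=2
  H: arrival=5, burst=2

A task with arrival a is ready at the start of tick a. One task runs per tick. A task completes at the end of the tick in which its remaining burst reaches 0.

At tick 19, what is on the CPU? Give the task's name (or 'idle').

t=0: L0/L1/L2 = ABEG/-/- → run A
t=1: L0/L1/L2 = ABEG/-/- → run A
t=2: L0/L1/L2 = ABEGD/-/- → run A
t=3: L0/L1/L2 = BEGD/-/- → run B
t=4: L0/L1/L2 = BEGD/-/- → run B
t=5: L0/L1/L2 = BEGDH/-/- → run B
t=6: L0/L1/L2 = BEGDH/-/- → run B
t=7: L0/L1/L2 = EGDH/B/- → run E
t=8: L0/L1/L2 = EGDH/B/- → run E
t=9: L0/L1/L2 = EGDH/B/- → run E
t=10: L0/L1/L2 = EGDH/B/- → run E
t=11: L0/L1/L2 = GDH/BE/- → run G
t=12: L0/L1/L2 = GDH/BE/- → run G
t=13: L0/L1/L2 = DH/BE/- → run D
t=14: L0/L1/L2 = DH/BE/- → run D
t=15: L0/L1/L2 = DH/BE/- → run D
t=16: L0/L1/L2 = DH/BE/- → run D
t=17: L0/L1/L2 = H/BE/- → run H
t=18: L0/L1/L2 = H/BE/- → run H
t=19: L0/L1/L2 = -/BE/- → run B
t=20: L0/L1/L2 = -/BE/- → run B
t=21: L0/L1/L2 = -/E/- → run E
t=22: (idle)
t=23: (idle)
t=24: (idle)
t=25: (idle)
t=26: (idle)

running at tick 19 = B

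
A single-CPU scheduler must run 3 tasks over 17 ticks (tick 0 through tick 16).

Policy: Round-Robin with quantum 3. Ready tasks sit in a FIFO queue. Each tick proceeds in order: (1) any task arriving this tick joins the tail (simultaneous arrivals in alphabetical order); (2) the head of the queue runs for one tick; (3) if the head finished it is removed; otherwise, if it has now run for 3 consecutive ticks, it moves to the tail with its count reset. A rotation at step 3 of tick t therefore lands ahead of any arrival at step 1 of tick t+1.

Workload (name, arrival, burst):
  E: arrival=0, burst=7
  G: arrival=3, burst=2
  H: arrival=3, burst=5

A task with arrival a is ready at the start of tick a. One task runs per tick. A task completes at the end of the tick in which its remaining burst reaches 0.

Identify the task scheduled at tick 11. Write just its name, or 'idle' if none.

running at tick 11 = E

t=0: queue=[E] q_used=0 → run E
t=1: queue=[E] q_used=1 → run E
t=2: queue=[E] q_used=2 → run E
t=3: queue=[E,G,H] q_used=0 → run E
t=4: queue=[E,G,H] q_used=1 → run E
t=5: queue=[E,G,H] q_used=2 → run E
t=6: queue=[G,H,E] q_used=0 → run G
t=7: queue=[G,H,E] q_used=1 → run G
t=8: queue=[H,E] q_used=0 → run H
t=9: queue=[H,E] q_used=1 → run H
t=10: queue=[H,E] q_used=2 → run H
t=11: queue=[E,H] q_used=0 → run E
t=12: queue=[H] q_used=0 → run H
t=13: queue=[H] q_used=1 → run H
t=14: (idle)
t=15: (idle)
t=16: (idle)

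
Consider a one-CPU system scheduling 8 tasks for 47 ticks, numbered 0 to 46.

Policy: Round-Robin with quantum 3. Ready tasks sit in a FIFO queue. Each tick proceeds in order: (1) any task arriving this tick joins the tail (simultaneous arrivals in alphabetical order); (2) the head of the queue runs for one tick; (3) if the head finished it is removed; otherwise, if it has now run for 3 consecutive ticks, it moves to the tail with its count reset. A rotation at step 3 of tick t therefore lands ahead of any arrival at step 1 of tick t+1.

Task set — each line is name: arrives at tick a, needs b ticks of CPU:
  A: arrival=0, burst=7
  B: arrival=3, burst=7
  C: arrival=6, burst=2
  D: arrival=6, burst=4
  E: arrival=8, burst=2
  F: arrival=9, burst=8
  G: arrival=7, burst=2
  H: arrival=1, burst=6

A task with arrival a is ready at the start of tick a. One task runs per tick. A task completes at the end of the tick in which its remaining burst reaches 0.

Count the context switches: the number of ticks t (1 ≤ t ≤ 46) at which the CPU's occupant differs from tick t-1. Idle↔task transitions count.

context switches = 16

t=0: queue=[A] q_used=0 → run A
t=1: queue=[A,H] q_used=1 → run A
t=2: queue=[A,H] q_used=2 → run A
t=3: queue=[H,A,B] q_used=0 → run H
t=4: queue=[H,A,B] q_used=1 → run H
t=5: queue=[H,A,B] q_used=2 → run H
t=6: queue=[A,B,H,C,D] q_used=0 → run A
t=7: queue=[A,B,H,C,D,G] q_used=1 → run A
t=8: queue=[A,B,H,C,D,G,E] q_used=2 → run A
t=9: queue=[B,H,C,D,G,E,A,F] q_used=0 → run B
t=10: queue=[B,H,C,D,G,E,A,F] q_used=1 → run B
t=11: queue=[B,H,C,D,G,E,A,F] q_used=2 → run B
t=12: queue=[H,C,D,G,E,A,F,B] q_used=0 → run H
t=13: queue=[H,C,D,G,E,A,F,B] q_used=1 → run H
t=14: queue=[H,C,D,G,E,A,F,B] q_used=2 → run H
t=15: queue=[C,D,G,E,A,F,B] q_used=0 → run C
t=16: queue=[C,D,G,E,A,F,B] q_used=1 → run C
t=17: queue=[D,G,E,A,F,B] q_used=0 → run D
t=18: queue=[D,G,E,A,F,B] q_used=1 → run D
t=19: queue=[D,G,E,A,F,B] q_used=2 → run D
t=20: queue=[G,E,A,F,B,D] q_used=0 → run G
t=21: queue=[G,E,A,F,B,D] q_used=1 → run G
t=22: queue=[E,A,F,B,D] q_used=0 → run E
t=23: queue=[E,A,F,B,D] q_used=1 → run E
t=24: queue=[A,F,B,D] q_used=0 → run A
t=25: queue=[F,B,D] q_used=0 → run F
t=26: queue=[F,B,D] q_used=1 → run F
t=27: queue=[F,B,D] q_used=2 → run F
t=28: queue=[B,D,F] q_used=0 → run B
t=29: queue=[B,D,F] q_used=1 → run B
t=30: queue=[B,D,F] q_used=2 → run B
t=31: queue=[D,F,B] q_used=0 → run D
t=32: queue=[F,B] q_used=0 → run F
t=33: queue=[F,B] q_used=1 → run F
t=34: queue=[F,B] q_used=2 → run F
t=35: queue=[B,F] q_used=0 → run B
t=36: queue=[F] q_used=0 → run F
t=37: queue=[F] q_used=1 → run F
t=38: (idle)
t=39: (idle)
t=40: (idle)
t=41: (idle)
t=42: (idle)
t=43: (idle)
t=44: (idle)
t=45: (idle)
t=46: (idle)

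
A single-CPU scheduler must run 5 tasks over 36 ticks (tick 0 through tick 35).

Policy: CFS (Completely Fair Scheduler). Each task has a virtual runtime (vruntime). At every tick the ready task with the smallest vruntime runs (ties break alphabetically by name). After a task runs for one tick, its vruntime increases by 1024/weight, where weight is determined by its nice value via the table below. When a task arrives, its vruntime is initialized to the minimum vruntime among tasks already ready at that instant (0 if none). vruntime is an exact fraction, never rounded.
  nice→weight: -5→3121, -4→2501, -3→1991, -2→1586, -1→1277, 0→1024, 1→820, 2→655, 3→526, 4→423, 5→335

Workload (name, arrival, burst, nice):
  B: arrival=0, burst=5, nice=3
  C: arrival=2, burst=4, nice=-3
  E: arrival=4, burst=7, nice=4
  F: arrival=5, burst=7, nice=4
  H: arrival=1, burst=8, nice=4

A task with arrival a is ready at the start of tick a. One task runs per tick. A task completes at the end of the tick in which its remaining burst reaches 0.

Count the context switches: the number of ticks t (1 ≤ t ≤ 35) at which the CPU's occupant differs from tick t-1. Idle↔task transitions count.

t=0: vr[B=0] → run B
t=1: vr[B=512/263 H=512/263] → run B
t=2: vr[B=1024/263 C=512/263 H=512/263] → run C
t=3: vr[B=1024/263 C=1288704/523633 H=512/263] → run H
t=4: vr[B=1024/263 C=1288704/523633 E=1288704/523633 H=485888/111249] → run C
t=5: vr[B=1024/263 C=1558016/523633 E=1288704/523633 F=1288704/523633 H=485888/111249] → run E
t=6: vr[B=1024/263 C=1558016/523633 E=1081321984/221496759 F=1288704/523633 H=485888/111249] → run F
t=7: vr[B=1024/263 C=1558016/523633 E=1081321984/221496759 F=1081321984/221496759 H=485888/111249] → run C
t=8: vr[B=1024/263 C=1827328/523633 E=1081321984/221496759 F=1081321984/221496759 H=485888/111249] → run C
t=9: vr[B=1024/263 E=1081321984/221496759 F=1081321984/221496759 H=485888/111249] → run B
t=10: vr[B=1536/263 E=1081321984/221496759 F=1081321984/221496759 H=485888/111249] → run H
t=11: vr[B=1536/263 E=1081321984/221496759 F=1081321984/221496759 H=755200/111249] → run E
t=12: vr[B=1536/263 E=1617522176/221496759 F=1081321984/221496759 H=755200/111249] → run F
t=13: vr[B=1536/263 E=1617522176/221496759 F=1617522176/221496759 H=755200/111249] → run B
t=14: vr[B=2048/263 E=1617522176/221496759 F=1617522176/221496759 H=755200/111249] → run H
t=15: vr[B=2048/263 E=1617522176/221496759 F=1617522176/221496759 H=341504/37083] → run E
t=16: vr[B=2048/263 E=717907456/73832253 F=1617522176/221496759 H=341504/37083] → run F
t=17: vr[B=2048/263 E=717907456/73832253 F=717907456/73832253 H=341504/37083] → run B
t=18: vr[E=717907456/73832253 F=717907456/73832253 H=341504/37083] → run H
t=19: vr[E=717907456/73832253 F=717907456/73832253 H=1293824/111249] → run E
t=20: vr[E=2689922560/221496759 F=717907456/73832253 H=1293824/111249] → run F
t=21: vr[E=2689922560/221496759 F=2689922560/221496759 H=1293824/111249] → run H
t=22: vr[E=2689922560/221496759 F=2689922560/221496759 H=1563136/111249] → run E
t=23: vr[E=3226122752/221496759 F=2689922560/221496759 H=1563136/111249] → run F
t=24: vr[E=3226122752/221496759 F=3226122752/221496759 H=1563136/111249] → run H
t=25: vr[E=3226122752/221496759 F=3226122752/221496759 H=610816/37083] → run E
t=26: vr[E=1254107648/73832253 F=3226122752/221496759 H=610816/37083] → run F
t=27: vr[E=1254107648/73832253 F=1254107648/73832253 H=610816/37083] → run H
t=28: vr[E=1254107648/73832253 F=1254107648/73832253 H=2101760/111249] → run E
t=29: vr[F=1254107648/73832253 H=2101760/111249] → run F
t=30: vr[H=2101760/111249] → run H
t=31: (idle)
t=32: (idle)
t=33: (idle)
t=34: (idle)
t=35: (idle)

context switches = 29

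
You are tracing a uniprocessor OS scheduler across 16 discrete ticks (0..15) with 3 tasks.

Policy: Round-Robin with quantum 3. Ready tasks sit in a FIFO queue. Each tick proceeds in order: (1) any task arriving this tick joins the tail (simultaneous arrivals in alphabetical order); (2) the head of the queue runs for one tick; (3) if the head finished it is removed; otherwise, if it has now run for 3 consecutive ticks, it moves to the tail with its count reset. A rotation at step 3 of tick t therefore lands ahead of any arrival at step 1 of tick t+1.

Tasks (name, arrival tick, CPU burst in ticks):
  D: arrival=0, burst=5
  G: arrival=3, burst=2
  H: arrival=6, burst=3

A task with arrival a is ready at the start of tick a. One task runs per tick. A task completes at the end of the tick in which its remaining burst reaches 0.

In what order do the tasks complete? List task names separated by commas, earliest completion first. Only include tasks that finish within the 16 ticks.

completion order = D, G, H

t=0: queue=[D] q_used=0 → run D
t=1: queue=[D] q_used=1 → run D
t=2: queue=[D] q_used=2 → run D
t=3: queue=[D,G] q_used=0 → run D
t=4: queue=[D,G] q_used=1 → run D
t=5: queue=[G] q_used=0 → run G
t=6: queue=[G,H] q_used=1 → run G
t=7: queue=[H] q_used=0 → run H
t=8: queue=[H] q_used=1 → run H
t=9: queue=[H] q_used=2 → run H
t=10: (idle)
t=11: (idle)
t=12: (idle)
t=13: (idle)
t=14: (idle)
t=15: (idle)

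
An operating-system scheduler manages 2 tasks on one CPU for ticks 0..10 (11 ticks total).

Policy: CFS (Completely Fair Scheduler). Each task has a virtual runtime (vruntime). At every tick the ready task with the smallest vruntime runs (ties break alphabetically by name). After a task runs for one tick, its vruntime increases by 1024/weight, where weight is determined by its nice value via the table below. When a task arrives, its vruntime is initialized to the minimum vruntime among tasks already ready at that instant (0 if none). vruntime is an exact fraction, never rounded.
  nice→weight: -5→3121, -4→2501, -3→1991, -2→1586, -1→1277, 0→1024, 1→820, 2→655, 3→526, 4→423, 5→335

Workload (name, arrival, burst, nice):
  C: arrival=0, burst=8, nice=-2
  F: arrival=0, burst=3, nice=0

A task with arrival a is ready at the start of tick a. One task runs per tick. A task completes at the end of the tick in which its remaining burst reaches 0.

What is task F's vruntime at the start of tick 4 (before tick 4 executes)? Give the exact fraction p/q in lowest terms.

vruntime(F, start of tick 4) = 2/1

t=0: vr[C=0 F=0] → run C
t=1: vr[C=512/793 F=0] → run F
t=2: vr[C=512/793 F=1] → run C
t=3: vr[C=1024/793 F=1] → run F
t=4: vr[C=1024/793 F=2] → run C
t=5: vr[C=1536/793 F=2] → run C
t=6: vr[C=2048/793 F=2] → run F
t=7: vr[C=2048/793] → run C
t=8: vr[C=2560/793] → run C
t=9: vr[C=3072/793] → run C
t=10: vr[C=3584/793] → run C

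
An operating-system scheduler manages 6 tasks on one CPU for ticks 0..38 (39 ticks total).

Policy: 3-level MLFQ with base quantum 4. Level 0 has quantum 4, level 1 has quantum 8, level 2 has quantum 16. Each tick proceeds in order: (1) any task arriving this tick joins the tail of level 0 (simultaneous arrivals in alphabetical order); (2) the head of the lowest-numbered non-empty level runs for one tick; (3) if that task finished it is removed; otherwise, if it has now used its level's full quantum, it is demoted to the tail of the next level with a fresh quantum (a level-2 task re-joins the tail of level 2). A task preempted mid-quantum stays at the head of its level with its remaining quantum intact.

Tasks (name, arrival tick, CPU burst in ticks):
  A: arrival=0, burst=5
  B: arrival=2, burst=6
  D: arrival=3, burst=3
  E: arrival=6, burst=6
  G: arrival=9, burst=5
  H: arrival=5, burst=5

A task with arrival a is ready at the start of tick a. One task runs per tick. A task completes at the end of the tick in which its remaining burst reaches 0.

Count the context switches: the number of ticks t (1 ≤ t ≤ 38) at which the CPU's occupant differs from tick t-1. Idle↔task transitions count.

context switches = 11

t=0: L0/L1/L2 = A/-/- → run A
t=1: L0/L1/L2 = A/-/- → run A
t=2: L0/L1/L2 = AB/-/- → run A
t=3: L0/L1/L2 = ABD/-/- → run A
t=4: L0/L1/L2 = BD/A/- → run B
t=5: L0/L1/L2 = BDH/A/- → run B
t=6: L0/L1/L2 = BDHE/A/- → run B
t=7: L0/L1/L2 = BDHE/A/- → run B
t=8: L0/L1/L2 = DHE/AB/- → run D
t=9: L0/L1/L2 = DHEG/AB/- → run D
t=10: L0/L1/L2 = DHEG/AB/- → run D
t=11: L0/L1/L2 = HEG/AB/- → run H
t=12: L0/L1/L2 = HEG/AB/- → run H
t=13: L0/L1/L2 = HEG/AB/- → run H
t=14: L0/L1/L2 = HEG/AB/- → run H
t=15: L0/L1/L2 = EG/ABH/- → run E
t=16: L0/L1/L2 = EG/ABH/- → run E
t=17: L0/L1/L2 = EG/ABH/- → run E
t=18: L0/L1/L2 = EG/ABH/- → run E
t=19: L0/L1/L2 = G/ABHE/- → run G
t=20: L0/L1/L2 = G/ABHE/- → run G
t=21: L0/L1/L2 = G/ABHE/- → run G
t=22: L0/L1/L2 = G/ABHE/- → run G
t=23: L0/L1/L2 = -/ABHEG/- → run A
t=24: L0/L1/L2 = -/BHEG/- → run B
t=25: L0/L1/L2 = -/BHEG/- → run B
t=26: L0/L1/L2 = -/HEG/- → run H
t=27: L0/L1/L2 = -/EG/- → run E
t=28: L0/L1/L2 = -/EG/- → run E
t=29: L0/L1/L2 = -/G/- → run G
t=30: (idle)
t=31: (idle)
t=32: (idle)
t=33: (idle)
t=34: (idle)
t=35: (idle)
t=36: (idle)
t=37: (idle)
t=38: (idle)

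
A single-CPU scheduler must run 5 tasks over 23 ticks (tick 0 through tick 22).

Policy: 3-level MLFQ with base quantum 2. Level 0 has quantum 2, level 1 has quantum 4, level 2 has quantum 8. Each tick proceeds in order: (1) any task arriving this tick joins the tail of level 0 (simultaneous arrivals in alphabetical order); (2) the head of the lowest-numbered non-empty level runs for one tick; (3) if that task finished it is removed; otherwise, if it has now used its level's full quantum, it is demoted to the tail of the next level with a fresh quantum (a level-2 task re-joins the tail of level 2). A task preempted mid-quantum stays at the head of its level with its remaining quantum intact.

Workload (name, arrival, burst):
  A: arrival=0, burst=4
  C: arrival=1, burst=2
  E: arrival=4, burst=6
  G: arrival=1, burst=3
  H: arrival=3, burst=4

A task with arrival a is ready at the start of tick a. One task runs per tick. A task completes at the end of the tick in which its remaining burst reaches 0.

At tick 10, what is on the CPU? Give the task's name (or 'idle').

running at tick 10 = A

t=0: L0/L1/L2 = A/-/- → run A
t=1: L0/L1/L2 = ACG/-/- → run A
t=2: L0/L1/L2 = CG/A/- → run C
t=3: L0/L1/L2 = CGH/A/- → run C
t=4: L0/L1/L2 = GHE/A/- → run G
t=5: L0/L1/L2 = GHE/A/- → run G
t=6: L0/L1/L2 = HE/AG/- → run H
t=7: L0/L1/L2 = HE/AG/- → run H
t=8: L0/L1/L2 = E/AGH/- → run E
t=9: L0/L1/L2 = E/AGH/- → run E
t=10: L0/L1/L2 = -/AGHE/- → run A
t=11: L0/L1/L2 = -/AGHE/- → run A
t=12: L0/L1/L2 = -/GHE/- → run G
t=13: L0/L1/L2 = -/HE/- → run H
t=14: L0/L1/L2 = -/HE/- → run H
t=15: L0/L1/L2 = -/E/- → run E
t=16: L0/L1/L2 = -/E/- → run E
t=17: L0/L1/L2 = -/E/- → run E
t=18: L0/L1/L2 = -/E/- → run E
t=19: (idle)
t=20: (idle)
t=21: (idle)
t=22: (idle)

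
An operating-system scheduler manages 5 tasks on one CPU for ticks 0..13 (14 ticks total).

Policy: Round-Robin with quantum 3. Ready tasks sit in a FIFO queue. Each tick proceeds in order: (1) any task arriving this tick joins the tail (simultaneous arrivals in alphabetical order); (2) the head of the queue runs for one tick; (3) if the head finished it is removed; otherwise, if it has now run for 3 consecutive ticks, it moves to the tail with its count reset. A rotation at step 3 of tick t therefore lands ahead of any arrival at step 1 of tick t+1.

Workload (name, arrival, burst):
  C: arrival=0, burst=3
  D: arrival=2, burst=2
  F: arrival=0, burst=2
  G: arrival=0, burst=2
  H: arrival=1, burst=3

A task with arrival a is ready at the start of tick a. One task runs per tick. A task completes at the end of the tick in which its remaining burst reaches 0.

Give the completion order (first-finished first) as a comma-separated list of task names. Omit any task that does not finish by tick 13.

completion order = C, F, G, H, D

t=0: queue=[C,F,G] q_used=0 → run C
t=1: queue=[C,F,G,H] q_used=1 → run C
t=2: queue=[C,F,G,H,D] q_used=2 → run C
t=3: queue=[F,G,H,D] q_used=0 → run F
t=4: queue=[F,G,H,D] q_used=1 → run F
t=5: queue=[G,H,D] q_used=0 → run G
t=6: queue=[G,H,D] q_used=1 → run G
t=7: queue=[H,D] q_used=0 → run H
t=8: queue=[H,D] q_used=1 → run H
t=9: queue=[H,D] q_used=2 → run H
t=10: queue=[D] q_used=0 → run D
t=11: queue=[D] q_used=1 → run D
t=12: (idle)
t=13: (idle)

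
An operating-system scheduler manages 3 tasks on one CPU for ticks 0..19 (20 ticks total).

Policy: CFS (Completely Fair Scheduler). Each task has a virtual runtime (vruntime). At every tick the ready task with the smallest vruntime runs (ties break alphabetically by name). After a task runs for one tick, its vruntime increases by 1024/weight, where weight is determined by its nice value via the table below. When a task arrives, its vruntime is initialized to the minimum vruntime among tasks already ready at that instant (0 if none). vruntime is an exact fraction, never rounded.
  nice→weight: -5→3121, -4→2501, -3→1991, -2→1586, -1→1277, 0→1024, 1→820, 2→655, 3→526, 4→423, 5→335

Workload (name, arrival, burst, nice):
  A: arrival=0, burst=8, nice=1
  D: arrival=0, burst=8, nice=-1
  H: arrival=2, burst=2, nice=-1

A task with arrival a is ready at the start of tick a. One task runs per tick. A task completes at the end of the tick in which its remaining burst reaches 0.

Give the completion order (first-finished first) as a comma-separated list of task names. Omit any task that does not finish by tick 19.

completion order = H, D, A

t=0: vr[A=0 D=0] → run A
t=1: vr[A=256/205 D=0] → run D
t=2: vr[A=256/205 D=1024/1277 H=1024/1277] → run D
t=3: vr[A=256/205 D=2048/1277 H=1024/1277] → run H
t=4: vr[A=256/205 D=2048/1277 H=2048/1277] → run A
t=5: vr[A=512/205 D=2048/1277 H=2048/1277] → run D
t=6: vr[A=512/205 D=3072/1277 H=2048/1277] → run H
t=7: vr[A=512/205 D=3072/1277] → run D
t=8: vr[A=512/205 D=4096/1277] → run A
t=9: vr[A=768/205 D=4096/1277] → run D
t=10: vr[A=768/205 D=5120/1277] → run A
t=11: vr[A=1024/205 D=5120/1277] → run D
t=12: vr[A=1024/205 D=6144/1277] → run D
t=13: vr[A=1024/205 D=7168/1277] → run A
t=14: vr[A=256/41 D=7168/1277] → run D
t=15: vr[A=256/41] → run A
t=16: vr[A=1536/205] → run A
t=17: vr[A=1792/205] → run A
t=18: (idle)
t=19: (idle)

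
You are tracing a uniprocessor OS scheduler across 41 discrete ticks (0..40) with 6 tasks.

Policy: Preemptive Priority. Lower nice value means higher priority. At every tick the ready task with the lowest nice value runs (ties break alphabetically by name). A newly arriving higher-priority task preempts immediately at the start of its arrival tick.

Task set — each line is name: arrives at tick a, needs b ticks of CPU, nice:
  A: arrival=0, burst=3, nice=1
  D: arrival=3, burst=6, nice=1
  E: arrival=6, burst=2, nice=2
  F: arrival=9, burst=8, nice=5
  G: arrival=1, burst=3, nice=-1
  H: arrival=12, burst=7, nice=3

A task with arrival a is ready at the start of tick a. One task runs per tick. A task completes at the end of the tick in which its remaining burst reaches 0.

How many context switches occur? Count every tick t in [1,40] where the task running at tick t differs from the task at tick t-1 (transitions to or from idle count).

context switches = 7

t=0: ready={A} → run A
t=1: ready={A,G} → run G
t=2: ready={A,G} → run G
t=3: ready={A,D,G} → run G
t=4: ready={A,D} → run A
t=5: ready={A,D} → run A
t=6: ready={D,E} → run D
t=7: ready={D,E} → run D
t=8: ready={D,E} → run D
t=9: ready={D,E,F} → run D
t=10: ready={D,E,F} → run D
t=11: ready={D,E,F} → run D
t=12: ready={E,F,H} → run E
t=13: ready={E,F,H} → run E
t=14: ready={F,H} → run H
t=15: ready={F,H} → run H
t=16: ready={F,H} → run H
t=17: ready={F,H} → run H
t=18: ready={F,H} → run H
t=19: ready={F,H} → run H
t=20: ready={F,H} → run H
t=21: ready={F} → run F
t=22: ready={F} → run F
t=23: ready={F} → run F
t=24: ready={F} → run F
t=25: ready={F} → run F
t=26: ready={F} → run F
t=27: ready={F} → run F
t=28: ready={F} → run F
t=29: (idle)
t=30: (idle)
t=31: (idle)
t=32: (idle)
t=33: (idle)
t=34: (idle)
t=35: (idle)
t=36: (idle)
t=37: (idle)
t=38: (idle)
t=39: (idle)
t=40: (idle)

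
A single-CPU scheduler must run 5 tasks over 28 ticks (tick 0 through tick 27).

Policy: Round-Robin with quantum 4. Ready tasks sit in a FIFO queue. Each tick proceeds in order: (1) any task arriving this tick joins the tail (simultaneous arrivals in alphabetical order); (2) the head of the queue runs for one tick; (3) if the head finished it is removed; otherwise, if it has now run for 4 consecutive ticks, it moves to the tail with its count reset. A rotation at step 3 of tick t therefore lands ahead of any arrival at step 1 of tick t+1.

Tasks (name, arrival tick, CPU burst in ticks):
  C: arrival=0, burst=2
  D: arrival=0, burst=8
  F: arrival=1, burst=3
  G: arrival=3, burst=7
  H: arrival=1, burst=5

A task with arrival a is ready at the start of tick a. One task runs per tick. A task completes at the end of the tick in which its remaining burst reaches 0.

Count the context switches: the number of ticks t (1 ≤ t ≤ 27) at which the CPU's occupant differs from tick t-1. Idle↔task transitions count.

context switches = 8

t=0: queue=[C,D] q_used=0 → run C
t=1: queue=[C,D,F,H] q_used=1 → run C
t=2: queue=[D,F,H] q_used=0 → run D
t=3: queue=[D,F,H,G] q_used=1 → run D
t=4: queue=[D,F,H,G] q_used=2 → run D
t=5: queue=[D,F,H,G] q_used=3 → run D
t=6: queue=[F,H,G,D] q_used=0 → run F
t=7: queue=[F,H,G,D] q_used=1 → run F
t=8: queue=[F,H,G,D] q_used=2 → run F
t=9: queue=[H,G,D] q_used=0 → run H
t=10: queue=[H,G,D] q_used=1 → run H
t=11: queue=[H,G,D] q_used=2 → run H
t=12: queue=[H,G,D] q_used=3 → run H
t=13: queue=[G,D,H] q_used=0 → run G
t=14: queue=[G,D,H] q_used=1 → run G
t=15: queue=[G,D,H] q_used=2 → run G
t=16: queue=[G,D,H] q_used=3 → run G
t=17: queue=[D,H,G] q_used=0 → run D
t=18: queue=[D,H,G] q_used=1 → run D
t=19: queue=[D,H,G] q_used=2 → run D
t=20: queue=[D,H,G] q_used=3 → run D
t=21: queue=[H,G] q_used=0 → run H
t=22: queue=[G] q_used=0 → run G
t=23: queue=[G] q_used=1 → run G
t=24: queue=[G] q_used=2 → run G
t=25: (idle)
t=26: (idle)
t=27: (idle)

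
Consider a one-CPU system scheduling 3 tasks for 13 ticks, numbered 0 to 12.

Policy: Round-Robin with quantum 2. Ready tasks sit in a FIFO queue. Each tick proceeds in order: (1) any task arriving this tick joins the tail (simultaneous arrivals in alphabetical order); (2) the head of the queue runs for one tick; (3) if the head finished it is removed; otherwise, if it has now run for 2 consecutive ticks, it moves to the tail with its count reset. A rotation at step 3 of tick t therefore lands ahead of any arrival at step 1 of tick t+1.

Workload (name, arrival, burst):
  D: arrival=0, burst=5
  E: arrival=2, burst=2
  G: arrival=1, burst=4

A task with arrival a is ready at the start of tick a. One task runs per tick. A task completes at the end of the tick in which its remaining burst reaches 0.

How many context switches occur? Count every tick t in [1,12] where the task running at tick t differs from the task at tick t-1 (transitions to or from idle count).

t=0: queue=[D] q_used=0 → run D
t=1: queue=[D,G] q_used=1 → run D
t=2: queue=[G,D,E] q_used=0 → run G
t=3: queue=[G,D,E] q_used=1 → run G
t=4: queue=[D,E,G] q_used=0 → run D
t=5: queue=[D,E,G] q_used=1 → run D
t=6: queue=[E,G,D] q_used=0 → run E
t=7: queue=[E,G,D] q_used=1 → run E
t=8: queue=[G,D] q_used=0 → run G
t=9: queue=[G,D] q_used=1 → run G
t=10: queue=[D] q_used=0 → run D
t=11: (idle)
t=12: (idle)

context switches = 6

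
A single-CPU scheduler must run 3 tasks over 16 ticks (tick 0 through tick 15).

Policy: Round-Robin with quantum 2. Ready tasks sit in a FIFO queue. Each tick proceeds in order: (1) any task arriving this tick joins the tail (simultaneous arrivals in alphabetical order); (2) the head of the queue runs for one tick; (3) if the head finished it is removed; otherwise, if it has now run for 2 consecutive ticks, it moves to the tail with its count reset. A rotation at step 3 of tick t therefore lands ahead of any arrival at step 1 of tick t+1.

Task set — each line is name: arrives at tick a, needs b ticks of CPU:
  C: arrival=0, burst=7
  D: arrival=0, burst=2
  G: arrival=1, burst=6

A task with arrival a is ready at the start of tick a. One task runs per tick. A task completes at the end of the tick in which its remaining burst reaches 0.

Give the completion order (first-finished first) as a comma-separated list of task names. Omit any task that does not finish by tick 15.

t=0: queue=[C,D] q_used=0 → run C
t=1: queue=[C,D,G] q_used=1 → run C
t=2: queue=[D,G,C] q_used=0 → run D
t=3: queue=[D,G,C] q_used=1 → run D
t=4: queue=[G,C] q_used=0 → run G
t=5: queue=[G,C] q_used=1 → run G
t=6: queue=[C,G] q_used=0 → run C
t=7: queue=[C,G] q_used=1 → run C
t=8: queue=[G,C] q_used=0 → run G
t=9: queue=[G,C] q_used=1 → run G
t=10: queue=[C,G] q_used=0 → run C
t=11: queue=[C,G] q_used=1 → run C
t=12: queue=[G,C] q_used=0 → run G
t=13: queue=[G,C] q_used=1 → run G
t=14: queue=[C] q_used=0 → run C
t=15: (idle)

completion order = D, G, C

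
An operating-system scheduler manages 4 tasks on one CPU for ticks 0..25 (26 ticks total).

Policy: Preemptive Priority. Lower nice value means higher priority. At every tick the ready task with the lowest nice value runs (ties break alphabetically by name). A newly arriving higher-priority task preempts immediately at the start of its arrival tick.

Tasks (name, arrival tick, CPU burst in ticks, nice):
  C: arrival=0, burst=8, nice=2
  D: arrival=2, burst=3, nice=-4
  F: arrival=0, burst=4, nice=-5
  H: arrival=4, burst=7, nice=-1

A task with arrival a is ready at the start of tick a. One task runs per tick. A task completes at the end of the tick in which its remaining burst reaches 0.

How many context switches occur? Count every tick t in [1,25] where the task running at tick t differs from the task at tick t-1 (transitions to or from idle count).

t=0: ready={C,F} → run F
t=1: ready={C,F} → run F
t=2: ready={C,D,F} → run F
t=3: ready={C,D,F} → run F
t=4: ready={C,D,H} → run D
t=5: ready={C,D,H} → run D
t=6: ready={C,D,H} → run D
t=7: ready={C,H} → run H
t=8: ready={C,H} → run H
t=9: ready={C,H} → run H
t=10: ready={C,H} → run H
t=11: ready={C,H} → run H
t=12: ready={C,H} → run H
t=13: ready={C,H} → run H
t=14: ready={C} → run C
t=15: ready={C} → run C
t=16: ready={C} → run C
t=17: ready={C} → run C
t=18: ready={C} → run C
t=19: ready={C} → run C
t=20: ready={C} → run C
t=21: ready={C} → run C
t=22: (idle)
t=23: (idle)
t=24: (idle)
t=25: (idle)

context switches = 4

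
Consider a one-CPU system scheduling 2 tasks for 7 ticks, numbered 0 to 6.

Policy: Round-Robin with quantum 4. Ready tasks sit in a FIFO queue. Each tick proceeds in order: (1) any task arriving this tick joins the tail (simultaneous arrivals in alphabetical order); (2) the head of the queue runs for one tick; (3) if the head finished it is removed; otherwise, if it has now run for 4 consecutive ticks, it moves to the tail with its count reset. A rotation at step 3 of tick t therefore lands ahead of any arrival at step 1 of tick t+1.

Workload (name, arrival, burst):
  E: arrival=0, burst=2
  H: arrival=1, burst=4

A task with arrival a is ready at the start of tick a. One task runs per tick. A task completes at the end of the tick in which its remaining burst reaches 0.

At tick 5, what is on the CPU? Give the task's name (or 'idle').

running at tick 5 = H

t=0: queue=[E] q_used=0 → run E
t=1: queue=[E,H] q_used=1 → run E
t=2: queue=[H] q_used=0 → run H
t=3: queue=[H] q_used=1 → run H
t=4: queue=[H] q_used=2 → run H
t=5: queue=[H] q_used=3 → run H
t=6: (idle)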